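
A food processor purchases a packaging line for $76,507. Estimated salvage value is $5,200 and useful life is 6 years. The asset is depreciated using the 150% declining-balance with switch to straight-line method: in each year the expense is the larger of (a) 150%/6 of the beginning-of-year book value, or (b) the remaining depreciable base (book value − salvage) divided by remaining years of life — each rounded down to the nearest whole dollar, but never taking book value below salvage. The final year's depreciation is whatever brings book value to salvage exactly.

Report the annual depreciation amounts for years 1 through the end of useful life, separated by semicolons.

$19,126; $14,345; $10,759; $9,025; $9,026; $9,026

Depreciable base = $76,507 − $5,200 = $71,307.
Year 1: DB = ⌊$76,507 × 150%/6⌋ = $19,126; SL = ⌊$71,307/6⌋ = $11,884 → take DB $19,126. Book value $57,381.
Year 2: DB = ⌊$57,381 × 150%/6⌋ = $14,345; SL = ⌊$52,181/5⌋ = $10,436 → take DB $14,345. Book value $43,036.
Year 3: DB = ⌊$43,036 × 150%/6⌋ = $10,759; SL = ⌊$37,836/4⌋ = $9,459 → take DB $10,759. Book value $32,277.
Year 4: DB = ⌊$32,277 × 150%/6⌋ = $8,069; SL = ⌊$27,077/3⌋ = $9,025 → take SL $9,025. Book value $23,252.
Year 5: DB = ⌊$23,252 × 150%/6⌋ = $5,813; SL = ⌊$18,052/2⌋ = $9,026 → take SL $9,026. Book value $14,226.
Year 6 (final): $14,226 − $5,200 = $9,026. Book value $5,200.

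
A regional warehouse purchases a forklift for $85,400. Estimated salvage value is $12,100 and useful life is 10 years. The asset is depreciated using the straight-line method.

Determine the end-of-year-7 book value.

$34,090

Depreciable base = $85,400 − $12,100 = $73,300.
Annual expense = $73,300 / 10 = $7,330.
End of year 1: book value $78,070.
End of year 2: book value $70,740.
End of year 3: book value $63,410.
End of year 4: book value $56,080.
End of year 5: book value $48,750.
End of year 6: book value $41,420.
End of year 7: book value $34,090.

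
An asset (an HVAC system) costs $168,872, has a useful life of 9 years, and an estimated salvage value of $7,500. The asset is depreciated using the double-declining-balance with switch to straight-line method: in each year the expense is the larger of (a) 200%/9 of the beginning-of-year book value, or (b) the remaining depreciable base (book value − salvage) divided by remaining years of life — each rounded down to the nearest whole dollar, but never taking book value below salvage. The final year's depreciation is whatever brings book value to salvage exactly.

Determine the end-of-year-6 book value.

$37,386

Depreciable base = $168,872 − $7,500 = $161,372.
Year 1: DB = ⌊$168,872 × 200%/9⌋ = $37,527; SL = ⌊$161,372/9⌋ = $17,930 → take DB $37,527. Book value $131,345.
Year 2: DB = ⌊$131,345 × 200%/9⌋ = $29,187; SL = ⌊$123,845/8⌋ = $15,480 → take DB $29,187. Book value $102,158.
Year 3: DB = ⌊$102,158 × 200%/9⌋ = $22,701; SL = ⌊$94,658/7⌋ = $13,522 → take DB $22,701. Book value $79,457.
Year 4: DB = ⌊$79,457 × 200%/9⌋ = $17,657; SL = ⌊$71,957/6⌋ = $11,992 → take DB $17,657. Book value $61,800.
Year 5: DB = ⌊$61,800 × 200%/9⌋ = $13,733; SL = ⌊$54,300/5⌋ = $10,860 → take DB $13,733. Book value $48,067.
Year 6: DB = ⌊$48,067 × 200%/9⌋ = $10,681; SL = ⌊$40,567/4⌋ = $10,141 → take DB $10,681. Book value $37,386.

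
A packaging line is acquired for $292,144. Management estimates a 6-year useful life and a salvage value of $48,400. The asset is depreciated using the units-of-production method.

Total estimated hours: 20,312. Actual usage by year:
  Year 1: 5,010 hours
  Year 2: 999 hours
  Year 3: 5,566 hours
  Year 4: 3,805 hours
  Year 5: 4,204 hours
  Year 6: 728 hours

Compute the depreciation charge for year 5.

$50,448

Depreciable base = $292,144 − $48,400 = $243,744.
Rate = $243,744 / 20,312 hours = $12 per hour.
Year 1: 5,010 × $12 = $60,120. Book value $232,024.
Year 2: 999 × $12 = $11,988. Book value $220,036.
Year 3: 5,566 × $12 = $66,792. Book value $153,244.
Year 4: 3,805 × $12 = $45,660. Book value $107,584.
Year 5: 4,204 × $12 = $50,448. Book value $57,136.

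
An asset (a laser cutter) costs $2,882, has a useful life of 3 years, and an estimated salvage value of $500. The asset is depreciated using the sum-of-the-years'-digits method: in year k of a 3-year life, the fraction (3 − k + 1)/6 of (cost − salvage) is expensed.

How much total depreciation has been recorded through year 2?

$1,985

Depreciable base = $2,882 − $500 = $2,382.
Sum of the years' digits = 3+2+1 = 6.
Year 1: $2,382 × 3/6 = $1,191. Book value $1,691.
Year 2: $2,382 × 2/6 = $794. Book value $897.
Accumulated through year 2 = $2,882 − $897 = $1,985.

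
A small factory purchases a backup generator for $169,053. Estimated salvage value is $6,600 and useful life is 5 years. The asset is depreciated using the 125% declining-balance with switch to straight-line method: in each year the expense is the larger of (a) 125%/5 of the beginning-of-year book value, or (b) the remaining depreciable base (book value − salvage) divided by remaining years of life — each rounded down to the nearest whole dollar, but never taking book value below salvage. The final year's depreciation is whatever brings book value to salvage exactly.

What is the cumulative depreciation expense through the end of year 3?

Depreciable base = $169,053 − $6,600 = $162,453.
Year 1: DB = ⌊$169,053 × 125%/5⌋ = $42,263; SL = ⌊$162,453/5⌋ = $32,490 → take DB $42,263. Book value $126,790.
Year 2: DB = ⌊$126,790 × 125%/5⌋ = $31,697; SL = ⌊$120,190/4⌋ = $30,047 → take DB $31,697. Book value $95,093.
Year 3: DB = ⌊$95,093 × 125%/5⌋ = $23,773; SL = ⌊$88,493/3⌋ = $29,497 → take SL $29,497. Book value $65,596.
Accumulated through year 3 = $169,053 − $65,596 = $103,457.

$103,457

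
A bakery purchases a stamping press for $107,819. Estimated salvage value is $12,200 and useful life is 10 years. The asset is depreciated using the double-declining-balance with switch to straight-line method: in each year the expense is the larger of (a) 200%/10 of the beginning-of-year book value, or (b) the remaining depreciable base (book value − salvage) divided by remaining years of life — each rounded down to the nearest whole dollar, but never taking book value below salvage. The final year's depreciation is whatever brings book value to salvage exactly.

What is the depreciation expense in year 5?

Depreciable base = $107,819 − $12,200 = $95,619.
Year 1: DB = ⌊$107,819 × 200%/10⌋ = $21,563; SL = ⌊$95,619/10⌋ = $9,561 → take DB $21,563. Book value $86,256.
Year 2: DB = ⌊$86,256 × 200%/10⌋ = $17,251; SL = ⌊$74,056/9⌋ = $8,228 → take DB $17,251. Book value $69,005.
Year 3: DB = ⌊$69,005 × 200%/10⌋ = $13,801; SL = ⌊$56,805/8⌋ = $7,100 → take DB $13,801. Book value $55,204.
Year 4: DB = ⌊$55,204 × 200%/10⌋ = $11,040; SL = ⌊$43,004/7⌋ = $6,143 → take DB $11,040. Book value $44,164.
Year 5: DB = ⌊$44,164 × 200%/10⌋ = $8,832; SL = ⌊$31,964/6⌋ = $5,327 → take DB $8,832. Book value $35,332.

$8,832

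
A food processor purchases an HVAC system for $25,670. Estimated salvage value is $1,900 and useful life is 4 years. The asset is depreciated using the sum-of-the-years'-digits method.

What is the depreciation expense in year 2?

Depreciable base = $25,670 − $1,900 = $23,770.
Sum of the years' digits = 4+3+2+1 = 10.
Year 1: $23,770 × 4/10 = $9,508. Book value $16,162.
Year 2: $23,770 × 3/10 = $7,131. Book value $9,031.

$7,131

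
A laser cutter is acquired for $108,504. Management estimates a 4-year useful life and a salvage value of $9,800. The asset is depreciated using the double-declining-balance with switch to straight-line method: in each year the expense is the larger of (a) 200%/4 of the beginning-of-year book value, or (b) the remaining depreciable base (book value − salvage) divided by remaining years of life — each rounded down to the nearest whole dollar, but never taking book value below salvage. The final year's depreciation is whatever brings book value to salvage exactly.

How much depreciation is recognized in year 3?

Depreciable base = $108,504 − $9,800 = $98,704.
Year 1: DB = ⌊$108,504 × 200%/4⌋ = $54,252; SL = ⌊$98,704/4⌋ = $24,676 → take DB $54,252. Book value $54,252.
Year 2: DB = ⌊$54,252 × 200%/4⌋ = $27,126; SL = ⌊$44,452/3⌋ = $14,817 → take DB $27,126. Book value $27,126.
Year 3: DB = ⌊$27,126 × 200%/4⌋ = $13,563; SL = ⌊$17,326/2⌋ = $8,663 → take DB $13,563. Book value $13,563.

$13,563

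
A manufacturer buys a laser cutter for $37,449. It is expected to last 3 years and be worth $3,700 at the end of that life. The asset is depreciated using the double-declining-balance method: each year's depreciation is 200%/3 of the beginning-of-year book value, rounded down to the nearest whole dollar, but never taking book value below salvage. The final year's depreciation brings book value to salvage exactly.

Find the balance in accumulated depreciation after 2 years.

Depreciable base = $37,449 − $3,700 = $33,749.
Year 1: ⌊$37,449 × 200%/3⌋ = $24,966. Book value $12,483.
Year 2: ⌊$12,483 × 200%/3⌋ = $8,322. Book value $4,161.
Accumulated through year 2 = $37,449 − $4,161 = $33,288.

$33,288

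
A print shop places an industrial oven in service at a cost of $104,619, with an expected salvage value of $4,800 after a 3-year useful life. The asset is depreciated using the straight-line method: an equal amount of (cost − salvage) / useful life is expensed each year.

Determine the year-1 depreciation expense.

$33,273

Depreciable base = $104,619 − $4,800 = $99,819.
Annual expense = $99,819 / 3 = $33,273.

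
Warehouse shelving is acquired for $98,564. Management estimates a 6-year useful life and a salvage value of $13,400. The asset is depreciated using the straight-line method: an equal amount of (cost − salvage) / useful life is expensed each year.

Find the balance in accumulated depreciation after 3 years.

Depreciable base = $98,564 − $13,400 = $85,164.
Annual expense = $85,164 / 6 = $14,194.
End of year 1: book value $84,370.
End of year 2: book value $70,176.
End of year 3: book value $55,982.
Accumulated through year 3 = $98,564 − $55,982 = $42,582.

$42,582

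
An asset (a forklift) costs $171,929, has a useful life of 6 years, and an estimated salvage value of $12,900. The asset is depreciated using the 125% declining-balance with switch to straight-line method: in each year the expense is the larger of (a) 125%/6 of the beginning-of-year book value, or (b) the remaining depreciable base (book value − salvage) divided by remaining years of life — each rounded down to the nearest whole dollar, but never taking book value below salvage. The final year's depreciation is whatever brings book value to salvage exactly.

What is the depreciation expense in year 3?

$23,713

Depreciable base = $171,929 − $12,900 = $159,029.
Year 1: DB = ⌊$171,929 × 125%/6⌋ = $35,818; SL = ⌊$159,029/6⌋ = $26,504 → take DB $35,818. Book value $136,111.
Year 2: DB = ⌊$136,111 × 125%/6⌋ = $28,356; SL = ⌊$123,211/5⌋ = $24,642 → take DB $28,356. Book value $107,755.
Year 3: DB = ⌊$107,755 × 125%/6⌋ = $22,448; SL = ⌊$94,855/4⌋ = $23,713 → take SL $23,713. Book value $84,042.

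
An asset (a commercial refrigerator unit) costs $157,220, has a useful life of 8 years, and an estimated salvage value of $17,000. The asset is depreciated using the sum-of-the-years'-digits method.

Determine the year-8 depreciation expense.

$3,895

Depreciable base = $157,220 − $17,000 = $140,220.
Sum of the years' digits = 8+7+6+5+4+3+2+1 = 36.
Year 1: $140,220 × 8/36 = $31,160. Book value $126,060.
Year 2: $140,220 × 7/36 = $27,265. Book value $98,795.
Year 3: $140,220 × 6/36 = $23,370. Book value $75,425.
Year 4: $140,220 × 5/36 = $19,475. Book value $55,950.
Year 5: $140,220 × 4/36 = $15,580. Book value $40,370.
Year 6: $140,220 × 3/36 = $11,685. Book value $28,685.
Year 7: $140,220 × 2/36 = $7,790. Book value $20,895.
Year 8: $140,220 × 1/36 = $3,895. Book value $17,000.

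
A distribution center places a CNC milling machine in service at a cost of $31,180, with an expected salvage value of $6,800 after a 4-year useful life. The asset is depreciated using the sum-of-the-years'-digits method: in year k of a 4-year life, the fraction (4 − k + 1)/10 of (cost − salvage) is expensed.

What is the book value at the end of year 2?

$14,114

Depreciable base = $31,180 − $6,800 = $24,380.
Sum of the years' digits = 4+3+2+1 = 10.
Year 1: $24,380 × 4/10 = $9,752. Book value $21,428.
Year 2: $24,380 × 3/10 = $7,314. Book value $14,114.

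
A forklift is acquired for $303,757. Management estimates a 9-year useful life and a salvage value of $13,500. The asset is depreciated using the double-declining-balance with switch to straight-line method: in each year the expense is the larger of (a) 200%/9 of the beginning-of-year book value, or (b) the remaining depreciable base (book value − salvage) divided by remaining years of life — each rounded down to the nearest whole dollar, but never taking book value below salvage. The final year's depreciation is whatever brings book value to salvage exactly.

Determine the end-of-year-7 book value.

$49,331

Depreciable base = $303,757 − $13,500 = $290,257.
Year 1: DB = ⌊$303,757 × 200%/9⌋ = $67,501; SL = ⌊$290,257/9⌋ = $32,250 → take DB $67,501. Book value $236,256.
Year 2: DB = ⌊$236,256 × 200%/9⌋ = $52,501; SL = ⌊$222,756/8⌋ = $27,844 → take DB $52,501. Book value $183,755.
Year 3: DB = ⌊$183,755 × 200%/9⌋ = $40,834; SL = ⌊$170,255/7⌋ = $24,322 → take DB $40,834. Book value $142,921.
Year 4: DB = ⌊$142,921 × 200%/9⌋ = $31,760; SL = ⌊$129,421/6⌋ = $21,570 → take DB $31,760. Book value $111,161.
Year 5: DB = ⌊$111,161 × 200%/9⌋ = $24,702; SL = ⌊$97,661/5⌋ = $19,532 → take DB $24,702. Book value $86,459.
Year 6: DB = ⌊$86,459 × 200%/9⌋ = $19,213; SL = ⌊$72,959/4⌋ = $18,239 → take DB $19,213. Book value $67,246.
Year 7: DB = ⌊$67,246 × 200%/9⌋ = $14,943; SL = ⌊$53,746/3⌋ = $17,915 → take SL $17,915. Book value $49,331.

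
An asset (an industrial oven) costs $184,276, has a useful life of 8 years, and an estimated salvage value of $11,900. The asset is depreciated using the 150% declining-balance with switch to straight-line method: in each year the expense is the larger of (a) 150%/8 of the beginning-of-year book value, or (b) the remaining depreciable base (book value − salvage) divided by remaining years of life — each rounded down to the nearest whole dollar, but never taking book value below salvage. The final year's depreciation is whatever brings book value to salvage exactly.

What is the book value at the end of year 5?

$63,208

Depreciable base = $184,276 − $11,900 = $172,376.
Year 1: DB = ⌊$184,276 × 150%/8⌋ = $34,551; SL = ⌊$172,376/8⌋ = $21,547 → take DB $34,551. Book value $149,725.
Year 2: DB = ⌊$149,725 × 150%/8⌋ = $28,073; SL = ⌊$137,825/7⌋ = $19,689 → take DB $28,073. Book value $121,652.
Year 3: DB = ⌊$121,652 × 150%/8⌋ = $22,809; SL = ⌊$109,752/6⌋ = $18,292 → take DB $22,809. Book value $98,843.
Year 4: DB = ⌊$98,843 × 150%/8⌋ = $18,533; SL = ⌊$86,943/5⌋ = $17,388 → take DB $18,533. Book value $80,310.
Year 5: DB = ⌊$80,310 × 150%/8⌋ = $15,058; SL = ⌊$68,410/4⌋ = $17,102 → take SL $17,102. Book value $63,208.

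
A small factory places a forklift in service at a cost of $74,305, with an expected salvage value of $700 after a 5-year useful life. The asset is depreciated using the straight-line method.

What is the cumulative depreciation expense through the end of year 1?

$14,721

Depreciable base = $74,305 − $700 = $73,605.
Annual expense = $73,605 / 5 = $14,721.
End of year 1: book value $59,584.
Accumulated through year 1 = $74,305 − $59,584 = $14,721.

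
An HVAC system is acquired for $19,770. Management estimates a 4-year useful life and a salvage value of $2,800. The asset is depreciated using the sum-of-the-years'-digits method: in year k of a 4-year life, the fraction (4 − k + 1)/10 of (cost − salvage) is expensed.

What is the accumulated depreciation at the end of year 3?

Depreciable base = $19,770 − $2,800 = $16,970.
Sum of the years' digits = 4+3+2+1 = 10.
Year 1: $16,970 × 4/10 = $6,788. Book value $12,982.
Year 2: $16,970 × 3/10 = $5,091. Book value $7,891.
Year 3: $16,970 × 2/10 = $3,394. Book value $4,497.
Accumulated through year 3 = $19,770 − $4,497 = $15,273.

$15,273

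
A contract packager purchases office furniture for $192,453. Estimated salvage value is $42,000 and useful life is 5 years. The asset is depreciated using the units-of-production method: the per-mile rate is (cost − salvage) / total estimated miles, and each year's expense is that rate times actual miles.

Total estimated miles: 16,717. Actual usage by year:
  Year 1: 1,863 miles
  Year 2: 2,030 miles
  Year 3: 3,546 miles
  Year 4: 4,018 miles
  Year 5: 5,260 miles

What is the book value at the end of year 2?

$157,416

Depreciable base = $192,453 − $42,000 = $150,453.
Rate = $150,453 / 16,717 miles = $9 per mile.
Year 1: 1,863 × $9 = $16,767. Book value $175,686.
Year 2: 2,030 × $9 = $18,270. Book value $157,416.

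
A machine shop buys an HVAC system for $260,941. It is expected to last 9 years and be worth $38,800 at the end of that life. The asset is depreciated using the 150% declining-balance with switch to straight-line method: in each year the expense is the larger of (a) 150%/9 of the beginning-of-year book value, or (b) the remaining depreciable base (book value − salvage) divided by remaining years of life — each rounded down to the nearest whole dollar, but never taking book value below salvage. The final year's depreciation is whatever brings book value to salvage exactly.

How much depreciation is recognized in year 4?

Depreciable base = $260,941 − $38,800 = $222,141.
Year 1: DB = ⌊$260,941 × 150%/9⌋ = $43,490; SL = ⌊$222,141/9⌋ = $24,682 → take DB $43,490. Book value $217,451.
Year 2: DB = ⌊$217,451 × 150%/9⌋ = $36,241; SL = ⌊$178,651/8⌋ = $22,331 → take DB $36,241. Book value $181,210.
Year 3: DB = ⌊$181,210 × 150%/9⌋ = $30,201; SL = ⌊$142,410/7⌋ = $20,344 → take DB $30,201. Book value $151,009.
Year 4: DB = ⌊$151,009 × 150%/9⌋ = $25,168; SL = ⌊$112,209/6⌋ = $18,701 → take DB $25,168. Book value $125,841.

$25,168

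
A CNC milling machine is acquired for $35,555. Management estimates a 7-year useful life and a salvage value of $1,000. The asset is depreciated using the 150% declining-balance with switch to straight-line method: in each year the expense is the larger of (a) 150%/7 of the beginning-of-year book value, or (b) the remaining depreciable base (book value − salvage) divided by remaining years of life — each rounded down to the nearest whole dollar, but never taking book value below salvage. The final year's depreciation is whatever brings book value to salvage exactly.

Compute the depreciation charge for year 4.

Depreciable base = $35,555 − $1,000 = $34,555.
Year 1: DB = ⌊$35,555 × 150%/7⌋ = $7,618; SL = ⌊$34,555/7⌋ = $4,936 → take DB $7,618. Book value $27,937.
Year 2: DB = ⌊$27,937 × 150%/7⌋ = $5,986; SL = ⌊$26,937/6⌋ = $4,489 → take DB $5,986. Book value $21,951.
Year 3: DB = ⌊$21,951 × 150%/7⌋ = $4,703; SL = ⌊$20,951/5⌋ = $4,190 → take DB $4,703. Book value $17,248.
Year 4: DB = ⌊$17,248 × 150%/7⌋ = $3,696; SL = ⌊$16,248/4⌋ = $4,062 → take SL $4,062. Book value $13,186.

$4,062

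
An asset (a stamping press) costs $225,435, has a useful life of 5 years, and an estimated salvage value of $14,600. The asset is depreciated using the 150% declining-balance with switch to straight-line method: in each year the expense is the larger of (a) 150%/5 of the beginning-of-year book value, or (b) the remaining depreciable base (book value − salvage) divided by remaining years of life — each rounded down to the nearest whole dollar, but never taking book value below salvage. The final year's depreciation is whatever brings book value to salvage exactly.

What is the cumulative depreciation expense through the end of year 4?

Depreciable base = $225,435 − $14,600 = $210,835.
Year 1: DB = ⌊$225,435 × 150%/5⌋ = $67,630; SL = ⌊$210,835/5⌋ = $42,167 → take DB $67,630. Book value $157,805.
Year 2: DB = ⌊$157,805 × 150%/5⌋ = $47,341; SL = ⌊$143,205/4⌋ = $35,801 → take DB $47,341. Book value $110,464.
Year 3: DB = ⌊$110,464 × 150%/5⌋ = $33,139; SL = ⌊$95,864/3⌋ = $31,954 → take DB $33,139. Book value $77,325.
Year 4: DB = ⌊$77,325 × 150%/5⌋ = $23,197; SL = ⌊$62,725/2⌋ = $31,362 → take SL $31,362. Book value $45,963.
Accumulated through year 4 = $225,435 − $45,963 = $179,472.

$179,472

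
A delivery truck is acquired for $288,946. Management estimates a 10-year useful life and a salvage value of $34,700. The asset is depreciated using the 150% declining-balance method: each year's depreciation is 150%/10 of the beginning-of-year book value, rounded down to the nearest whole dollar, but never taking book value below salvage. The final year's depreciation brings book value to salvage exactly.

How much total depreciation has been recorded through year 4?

$138,112

Depreciable base = $288,946 − $34,700 = $254,246.
Year 1: ⌊$288,946 × 150%/10⌋ = $43,341. Book value $245,605.
Year 2: ⌊$245,605 × 150%/10⌋ = $36,840. Book value $208,765.
Year 3: ⌊$208,765 × 150%/10⌋ = $31,314. Book value $177,451.
Year 4: ⌊$177,451 × 150%/10⌋ = $26,617. Book value $150,834.
Accumulated through year 4 = $288,946 − $150,834 = $138,112.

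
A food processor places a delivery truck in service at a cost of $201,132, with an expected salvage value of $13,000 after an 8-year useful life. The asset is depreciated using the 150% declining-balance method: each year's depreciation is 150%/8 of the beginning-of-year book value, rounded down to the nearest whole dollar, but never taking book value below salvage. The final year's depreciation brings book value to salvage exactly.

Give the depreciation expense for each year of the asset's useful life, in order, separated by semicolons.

$37,712; $30,641; $24,896; $20,228; $16,435; $13,353; $10,850; $34,017

Depreciable base = $201,132 − $13,000 = $188,132.
Year 1: ⌊$201,132 × 150%/8⌋ = $37,712. Book value $163,420.
Year 2: ⌊$163,420 × 150%/8⌋ = $30,641. Book value $132,779.
Year 3: ⌊$132,779 × 150%/8⌋ = $24,896. Book value $107,883.
Year 4: ⌊$107,883 × 150%/8⌋ = $20,228. Book value $87,655.
Year 5: ⌊$87,655 × 150%/8⌋ = $16,435. Book value $71,220.
Year 6: ⌊$71,220 × 150%/8⌋ = $13,353. Book value $57,867.
Year 7: ⌊$57,867 × 150%/8⌋ = $10,850. Book value $47,017.
Year 8 (final): $47,017 − $13,000 = $34,017. Book value $13,000.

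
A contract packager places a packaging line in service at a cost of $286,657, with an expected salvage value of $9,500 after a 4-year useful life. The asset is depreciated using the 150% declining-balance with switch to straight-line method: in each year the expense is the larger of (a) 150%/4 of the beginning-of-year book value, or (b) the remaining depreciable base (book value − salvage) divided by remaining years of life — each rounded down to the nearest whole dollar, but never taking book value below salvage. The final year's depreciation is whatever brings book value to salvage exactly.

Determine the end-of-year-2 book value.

Depreciable base = $286,657 − $9,500 = $277,157.
Year 1: DB = ⌊$286,657 × 150%/4⌋ = $107,496; SL = ⌊$277,157/4⌋ = $69,289 → take DB $107,496. Book value $179,161.
Year 2: DB = ⌊$179,161 × 150%/4⌋ = $67,185; SL = ⌊$169,661/3⌋ = $56,553 → take DB $67,185. Book value $111,976.

$111,976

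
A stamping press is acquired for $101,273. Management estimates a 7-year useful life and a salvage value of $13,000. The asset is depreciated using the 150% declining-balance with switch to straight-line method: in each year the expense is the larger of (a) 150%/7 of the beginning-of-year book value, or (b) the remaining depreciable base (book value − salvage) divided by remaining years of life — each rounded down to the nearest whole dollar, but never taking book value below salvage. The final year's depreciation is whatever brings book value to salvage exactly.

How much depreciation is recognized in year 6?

$8,533

Depreciable base = $101,273 − $13,000 = $88,273.
Year 1: DB = ⌊$101,273 × 150%/7⌋ = $21,701; SL = ⌊$88,273/7⌋ = $12,610 → take DB $21,701. Book value $79,572.
Year 2: DB = ⌊$79,572 × 150%/7⌋ = $17,051; SL = ⌊$66,572/6⌋ = $11,095 → take DB $17,051. Book value $62,521.
Year 3: DB = ⌊$62,521 × 150%/7⌋ = $13,397; SL = ⌊$49,521/5⌋ = $9,904 → take DB $13,397. Book value $49,124.
Year 4: DB = ⌊$49,124 × 150%/7⌋ = $10,526; SL = ⌊$36,124/4⌋ = $9,031 → take DB $10,526. Book value $38,598.
Year 5: DB = ⌊$38,598 × 150%/7⌋ = $8,271; SL = ⌊$25,598/3⌋ = $8,532 → take SL $8,532. Book value $30,066.
Year 6: DB = ⌊$30,066 × 150%/7⌋ = $6,442; SL = ⌊$17,066/2⌋ = $8,533 → take SL $8,533. Book value $21,533.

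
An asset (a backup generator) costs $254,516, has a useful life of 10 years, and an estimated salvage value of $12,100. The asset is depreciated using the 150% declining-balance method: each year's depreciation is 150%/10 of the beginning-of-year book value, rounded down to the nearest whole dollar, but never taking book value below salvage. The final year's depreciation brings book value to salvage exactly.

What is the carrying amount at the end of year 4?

Depreciable base = $254,516 − $12,100 = $242,416.
Year 1: ⌊$254,516 × 150%/10⌋ = $38,177. Book value $216,339.
Year 2: ⌊$216,339 × 150%/10⌋ = $32,450. Book value $183,889.
Year 3: ⌊$183,889 × 150%/10⌋ = $27,583. Book value $156,306.
Year 4: ⌊$156,306 × 150%/10⌋ = $23,445. Book value $132,861.

$132,861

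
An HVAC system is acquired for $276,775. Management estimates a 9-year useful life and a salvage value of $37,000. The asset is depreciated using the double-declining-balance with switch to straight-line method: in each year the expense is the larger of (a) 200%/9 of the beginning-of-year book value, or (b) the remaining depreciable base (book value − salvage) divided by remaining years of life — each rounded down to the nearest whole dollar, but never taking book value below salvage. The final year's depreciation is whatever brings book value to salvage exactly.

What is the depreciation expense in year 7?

$13,616

Depreciable base = $276,775 − $37,000 = $239,775.
Year 1: DB = ⌊$276,775 × 200%/9⌋ = $61,505; SL = ⌊$239,775/9⌋ = $26,641 → take DB $61,505. Book value $215,270.
Year 2: DB = ⌊$215,270 × 200%/9⌋ = $47,837; SL = ⌊$178,270/8⌋ = $22,283 → take DB $47,837. Book value $167,433.
Year 3: DB = ⌊$167,433 × 200%/9⌋ = $37,207; SL = ⌊$130,433/7⌋ = $18,633 → take DB $37,207. Book value $130,226.
Year 4: DB = ⌊$130,226 × 200%/9⌋ = $28,939; SL = ⌊$93,226/6⌋ = $15,537 → take DB $28,939. Book value $101,287.
Year 5: DB = ⌊$101,287 × 200%/9⌋ = $22,508; SL = ⌊$64,287/5⌋ = $12,857 → take DB $22,508. Book value $78,779.
Year 6: DB = ⌊$78,779 × 200%/9⌋ = $17,506; SL = ⌊$41,779/4⌋ = $10,444 → take DB $17,506. Book value $61,273.
Year 7: DB = ⌊$61,273 × 200%/9⌋ = $13,616; SL = ⌊$24,273/3⌋ = $8,091 → take DB $13,616. Book value $47,657.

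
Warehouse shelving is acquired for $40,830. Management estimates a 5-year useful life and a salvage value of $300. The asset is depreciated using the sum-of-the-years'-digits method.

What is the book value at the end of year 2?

$16,512

Depreciable base = $40,830 − $300 = $40,530.
Sum of the years' digits = 5+4+3+2+1 = 15.
Year 1: $40,530 × 5/15 = $13,510. Book value $27,320.
Year 2: $40,530 × 4/15 = $10,808. Book value $16,512.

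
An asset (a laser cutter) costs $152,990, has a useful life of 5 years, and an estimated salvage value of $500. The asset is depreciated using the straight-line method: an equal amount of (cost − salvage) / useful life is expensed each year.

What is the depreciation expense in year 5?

$30,498

Depreciable base = $152,990 − $500 = $152,490.
Annual expense = $152,490 / 5 = $30,498.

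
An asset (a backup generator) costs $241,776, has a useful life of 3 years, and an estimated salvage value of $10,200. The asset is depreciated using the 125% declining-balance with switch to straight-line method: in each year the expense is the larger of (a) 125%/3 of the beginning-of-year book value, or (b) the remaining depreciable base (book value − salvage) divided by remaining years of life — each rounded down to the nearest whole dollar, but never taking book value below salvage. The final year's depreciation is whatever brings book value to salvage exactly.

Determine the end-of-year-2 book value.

$75,618

Depreciable base = $241,776 − $10,200 = $231,576.
Year 1: DB = ⌊$241,776 × 125%/3⌋ = $100,740; SL = ⌊$231,576/3⌋ = $77,192 → take DB $100,740. Book value $141,036.
Year 2: DB = ⌊$141,036 × 125%/3⌋ = $58,765; SL = ⌊$130,836/2⌋ = $65,418 → take SL $65,418. Book value $75,618.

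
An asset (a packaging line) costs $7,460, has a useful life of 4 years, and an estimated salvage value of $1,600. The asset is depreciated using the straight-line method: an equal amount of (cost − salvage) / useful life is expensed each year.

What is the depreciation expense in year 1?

Depreciable base = $7,460 − $1,600 = $5,860.
Annual expense = $5,860 / 4 = $1,465.

$1,465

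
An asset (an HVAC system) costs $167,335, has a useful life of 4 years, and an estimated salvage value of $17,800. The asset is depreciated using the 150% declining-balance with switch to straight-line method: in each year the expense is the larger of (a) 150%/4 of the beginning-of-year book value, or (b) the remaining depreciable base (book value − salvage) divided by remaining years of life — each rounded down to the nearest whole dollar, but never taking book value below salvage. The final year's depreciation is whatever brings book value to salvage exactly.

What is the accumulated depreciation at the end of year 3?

$126,481

Depreciable base = $167,335 − $17,800 = $149,535.
Year 1: DB = ⌊$167,335 × 150%/4⌋ = $62,750; SL = ⌊$149,535/4⌋ = $37,383 → take DB $62,750. Book value $104,585.
Year 2: DB = ⌊$104,585 × 150%/4⌋ = $39,219; SL = ⌊$86,785/3⌋ = $28,928 → take DB $39,219. Book value $65,366.
Year 3: DB = ⌊$65,366 × 150%/4⌋ = $24,512; SL = ⌊$47,566/2⌋ = $23,783 → take DB $24,512. Book value $40,854.
Accumulated through year 3 = $167,335 − $40,854 = $126,481.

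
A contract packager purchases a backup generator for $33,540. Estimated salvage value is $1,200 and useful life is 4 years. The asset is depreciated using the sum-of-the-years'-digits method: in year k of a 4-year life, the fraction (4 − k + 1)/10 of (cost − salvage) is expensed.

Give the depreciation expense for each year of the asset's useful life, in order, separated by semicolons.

$12,936; $9,702; $6,468; $3,234

Depreciable base = $33,540 − $1,200 = $32,340.
Sum of the years' digits = 4+3+2+1 = 10.
Year 1: $32,340 × 4/10 = $12,936. Book value $20,604.
Year 2: $32,340 × 3/10 = $9,702. Book value $10,902.
Year 3: $32,340 × 2/10 = $6,468. Book value $4,434.
Year 4: $32,340 × 1/10 = $3,234. Book value $1,200.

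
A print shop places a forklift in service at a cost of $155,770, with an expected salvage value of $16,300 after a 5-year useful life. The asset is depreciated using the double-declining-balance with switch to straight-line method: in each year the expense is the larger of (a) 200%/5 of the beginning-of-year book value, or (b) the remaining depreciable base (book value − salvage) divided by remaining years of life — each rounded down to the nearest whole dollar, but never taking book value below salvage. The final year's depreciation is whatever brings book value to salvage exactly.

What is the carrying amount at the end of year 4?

$20,189

Depreciable base = $155,770 − $16,300 = $139,470.
Year 1: DB = ⌊$155,770 × 200%/5⌋ = $62,308; SL = ⌊$139,470/5⌋ = $27,894 → take DB $62,308. Book value $93,462.
Year 2: DB = ⌊$93,462 × 200%/5⌋ = $37,384; SL = ⌊$77,162/4⌋ = $19,290 → take DB $37,384. Book value $56,078.
Year 3: DB = ⌊$56,078 × 200%/5⌋ = $22,431; SL = ⌊$39,778/3⌋ = $13,259 → take DB $22,431. Book value $33,647.
Year 4: DB = ⌊$33,647 × 200%/5⌋ = $13,458; SL = ⌊$17,347/2⌋ = $8,673 → take DB $13,458. Book value $20,189.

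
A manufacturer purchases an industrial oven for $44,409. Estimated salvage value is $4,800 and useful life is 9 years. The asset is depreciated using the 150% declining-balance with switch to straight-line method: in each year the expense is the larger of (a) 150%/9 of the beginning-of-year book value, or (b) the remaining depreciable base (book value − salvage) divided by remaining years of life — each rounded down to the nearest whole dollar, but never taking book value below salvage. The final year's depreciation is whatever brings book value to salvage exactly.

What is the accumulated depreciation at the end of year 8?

$36,347

Depreciable base = $44,409 − $4,800 = $39,609.
Year 1: DB = ⌊$44,409 × 150%/9⌋ = $7,401; SL = ⌊$39,609/9⌋ = $4,401 → take DB $7,401. Book value $37,008.
Year 2: DB = ⌊$37,008 × 150%/9⌋ = $6,168; SL = ⌊$32,208/8⌋ = $4,026 → take DB $6,168. Book value $30,840.
Year 3: DB = ⌊$30,840 × 150%/9⌋ = $5,140; SL = ⌊$26,040/7⌋ = $3,720 → take DB $5,140. Book value $25,700.
Year 4: DB = ⌊$25,700 × 150%/9⌋ = $4,283; SL = ⌊$20,900/6⌋ = $3,483 → take DB $4,283. Book value $21,417.
Year 5: DB = ⌊$21,417 × 150%/9⌋ = $3,569; SL = ⌊$16,617/5⌋ = $3,323 → take DB $3,569. Book value $17,848.
Year 6: DB = ⌊$17,848 × 150%/9⌋ = $2,974; SL = ⌊$13,048/4⌋ = $3,262 → take SL $3,262. Book value $14,586.
Year 7: DB = ⌊$14,586 × 150%/9⌋ = $2,431; SL = ⌊$9,786/3⌋ = $3,262 → take SL $3,262. Book value $11,324.
Year 8: DB = ⌊$11,324 × 150%/9⌋ = $1,887; SL = ⌊$6,524/2⌋ = $3,262 → take SL $3,262. Book value $8,062.
Accumulated through year 8 = $44,409 − $8,062 = $36,347.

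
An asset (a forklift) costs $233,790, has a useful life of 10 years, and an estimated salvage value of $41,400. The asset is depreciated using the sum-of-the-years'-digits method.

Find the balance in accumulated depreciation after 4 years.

Depreciable base = $233,790 − $41,400 = $192,390.
Sum of the years' digits = 10+9+8+7+6+5+4+3+2+1 = 55.
Year 1: $192,390 × 10/55 = $34,980. Book value $198,810.
Year 2: $192,390 × 9/55 = $31,482. Book value $167,328.
Year 3: $192,390 × 8/55 = $27,984. Book value $139,344.
Year 4: $192,390 × 7/55 = $24,486. Book value $114,858.
Accumulated through year 4 = $233,790 − $114,858 = $118,932.

$118,932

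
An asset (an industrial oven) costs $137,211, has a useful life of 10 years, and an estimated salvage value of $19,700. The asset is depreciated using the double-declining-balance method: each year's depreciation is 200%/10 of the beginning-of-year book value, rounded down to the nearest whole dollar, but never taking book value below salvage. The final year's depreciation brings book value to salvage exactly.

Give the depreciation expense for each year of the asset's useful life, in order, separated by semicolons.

Depreciable base = $137,211 − $19,700 = $117,511.
Year 1: ⌊$137,211 × 200%/10⌋ = $27,442. Book value $109,769.
Year 2: ⌊$109,769 × 200%/10⌋ = $21,953. Book value $87,816.
Year 3: ⌊$87,816 × 200%/10⌋ = $17,563. Book value $70,253.
Year 4: ⌊$70,253 × 200%/10⌋ = $14,050. Book value $56,203.
Year 5: ⌊$56,203 × 200%/10⌋ = $11,240. Book value $44,963.
Year 6: ⌊$44,963 × 200%/10⌋ = $8,992. Book value $35,971.
Year 7: ⌊$35,971 × 200%/10⌋ = $7,194. Book value $28,777.
Year 8: ⌊$28,777 × 200%/10⌋ = $5,755. Book value $23,022.
Year 9: ⌊$23,022 × 200%/10⌋ = $4,604, capped at $3,322. Book value $19,700.
Year 10 (final): $19,700 − $19,700 = $0. Book value $19,700.

$27,442; $21,953; $17,563; $14,050; $11,240; $8,992; $7,194; $5,755; $3,322; $0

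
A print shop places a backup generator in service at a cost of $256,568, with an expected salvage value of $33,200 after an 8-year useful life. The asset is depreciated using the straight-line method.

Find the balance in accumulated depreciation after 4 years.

$111,684

Depreciable base = $256,568 − $33,200 = $223,368.
Annual expense = $223,368 / 8 = $27,921.
End of year 1: book value $228,647.
End of year 2: book value $200,726.
End of year 3: book value $172,805.
End of year 4: book value $144,884.
Accumulated through year 4 = $256,568 − $144,884 = $111,684.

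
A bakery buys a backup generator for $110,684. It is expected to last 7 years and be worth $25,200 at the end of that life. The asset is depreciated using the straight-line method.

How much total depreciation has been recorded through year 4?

$48,848

Depreciable base = $110,684 − $25,200 = $85,484.
Annual expense = $85,484 / 7 = $12,212.
End of year 1: book value $98,472.
End of year 2: book value $86,260.
End of year 3: book value $74,048.
End of year 4: book value $61,836.
Accumulated through year 4 = $110,684 − $61,836 = $48,848.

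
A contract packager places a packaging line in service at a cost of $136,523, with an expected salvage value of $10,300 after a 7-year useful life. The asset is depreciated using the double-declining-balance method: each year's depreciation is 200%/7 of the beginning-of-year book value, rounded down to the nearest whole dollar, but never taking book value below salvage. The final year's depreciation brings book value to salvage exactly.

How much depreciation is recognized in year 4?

$14,215

Depreciable base = $136,523 − $10,300 = $126,223.
Year 1: ⌊$136,523 × 200%/7⌋ = $39,006. Book value $97,517.
Year 2: ⌊$97,517 × 200%/7⌋ = $27,862. Book value $69,655.
Year 3: ⌊$69,655 × 200%/7⌋ = $19,901. Book value $49,754.
Year 4: ⌊$49,754 × 200%/7⌋ = $14,215. Book value $35,539.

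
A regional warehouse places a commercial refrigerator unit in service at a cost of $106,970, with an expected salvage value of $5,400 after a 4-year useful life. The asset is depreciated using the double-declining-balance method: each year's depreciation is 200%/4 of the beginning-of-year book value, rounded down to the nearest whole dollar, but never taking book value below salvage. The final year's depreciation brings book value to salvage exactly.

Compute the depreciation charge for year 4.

$7,972

Depreciable base = $106,970 − $5,400 = $101,570.
Year 1: ⌊$106,970 × 200%/4⌋ = $53,485. Book value $53,485.
Year 2: ⌊$53,485 × 200%/4⌋ = $26,742. Book value $26,743.
Year 3: ⌊$26,743 × 200%/4⌋ = $13,371. Book value $13,372.
Year 4 (final): $13,372 − $5,400 = $7,972. Book value $5,400.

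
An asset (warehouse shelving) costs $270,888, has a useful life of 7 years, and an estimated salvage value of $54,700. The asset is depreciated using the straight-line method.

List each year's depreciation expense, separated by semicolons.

Depreciable base = $270,888 − $54,700 = $216,188.
Annual expense = $216,188 / 7 = $30,884.
End of year 1: book value $240,004.
End of year 2: book value $209,120.
End of year 3: book value $178,236.
End of year 4: book value $147,352.
End of year 5: book value $116,468.
End of year 6: book value $85,584.
End of year 7: book value $54,700.

$30,884; $30,884; $30,884; $30,884; $30,884; $30,884; $30,884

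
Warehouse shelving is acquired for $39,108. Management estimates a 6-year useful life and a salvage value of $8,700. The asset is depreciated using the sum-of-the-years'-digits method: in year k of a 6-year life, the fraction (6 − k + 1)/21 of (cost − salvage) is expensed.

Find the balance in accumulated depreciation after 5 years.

Depreciable base = $39,108 − $8,700 = $30,408.
Sum of the years' digits = 6+5+4+3+2+1 = 21.
Year 1: $30,408 × 6/21 = $8,688. Book value $30,420.
Year 2: $30,408 × 5/21 = $7,240. Book value $23,180.
Year 3: $30,408 × 4/21 = $5,792. Book value $17,388.
Year 4: $30,408 × 3/21 = $4,344. Book value $13,044.
Year 5: $30,408 × 2/21 = $2,896. Book value $10,148.
Accumulated through year 5 = $39,108 − $10,148 = $28,960.

$28,960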